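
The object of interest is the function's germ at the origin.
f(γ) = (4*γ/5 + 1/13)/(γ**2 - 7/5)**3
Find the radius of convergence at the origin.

Denominator factor (γ**2 - 7/5)^3: discriminant 28/5, real irrational roots (1/5)*sqrt(35) and -(1/5)*sqrt(35); poles of order 3, moduli (1/5)*sqrt(35) and (1/5)*sqrt(35).
The radius of convergence is the smallest modulus among the singular points: (1/5)*sqrt(35).

The radius of convergence is (1/5)*sqrt(35).


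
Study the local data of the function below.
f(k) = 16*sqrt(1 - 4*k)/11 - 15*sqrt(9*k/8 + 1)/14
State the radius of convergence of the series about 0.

The radius of convergence is 1/4.

Branch term (-15/14)*sqrt(1 - k/(-8/9)): its argument vanishes at k = -8/9, a square-root branch point, modulus 8/9.
Branch term (16/11)*sqrt(1 - k/(1/4)): its argument vanishes at k = 1/4, a square-root branch point, modulus 1/4.
The radius of convergence is the smallest modulus among the singular points: 1/4.


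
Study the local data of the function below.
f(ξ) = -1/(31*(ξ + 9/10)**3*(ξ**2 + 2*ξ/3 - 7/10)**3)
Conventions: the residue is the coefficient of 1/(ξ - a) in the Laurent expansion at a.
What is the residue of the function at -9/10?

The residue is 275300000000/26270198157.

At the order-3 pole -9/10 set g(ξ) = (ξ - (-9/10))^3*f(ξ) = -1/(31*(ξ**2 + 2*ξ/3 - 7/10)**3).
Order-3 pole: residue = g''(a)/2; g''(-9/10) = 550600000000/26270198157, so the residue is 275300000000/26270198157.


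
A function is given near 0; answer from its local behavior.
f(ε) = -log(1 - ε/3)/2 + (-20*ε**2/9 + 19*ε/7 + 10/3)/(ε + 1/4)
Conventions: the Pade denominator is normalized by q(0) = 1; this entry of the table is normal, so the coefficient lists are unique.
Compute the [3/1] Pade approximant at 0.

Taylor coefficients needed (expand at 0): a_0 = 40/3, a_1 = -1777/42, a_2 = 40583/252, a_3 = -730361/1134, a_4 = 11685895/4536.
Write the denominator as Q(ε) = 1 + q1*ε. Requiring Q*f - P = O(ε^5) with deg P <= 3 kills the coefficients of ε^4..ε^4 in Q*f:
  ε^4: a_4 + q1*a_3 = 0, i.e. 11685895/4536 + (-730361/1134)*q1 = 0.
Solving this linear system: q1 = 11685895/2921444.
The numerator is Q*f truncated at degree 3: P0 = a_0 = 40/3; P1 = a_1 + q1*a_0 = 112724601/10225054; P2 = a_2 + q1*a_1 = -431003617/52585992; P3 = a_3 + q1*a_2 = 117224071/946547856.

The Pade approximant has numerator coefficients [40/3, 112724601/10225054, -431003617/52585992, 117224071/946547856]; denominator coefficients [1, 11685895/2921444].


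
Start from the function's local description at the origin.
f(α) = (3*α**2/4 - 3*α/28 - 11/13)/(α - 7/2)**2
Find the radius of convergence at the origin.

Denominator factor (α - 7/2)^2: pole of order 2 at 7/2, modulus 7/2.
The radius of convergence is the smallest modulus among the singular points: 7/2.

The radius of convergence is 7/2.


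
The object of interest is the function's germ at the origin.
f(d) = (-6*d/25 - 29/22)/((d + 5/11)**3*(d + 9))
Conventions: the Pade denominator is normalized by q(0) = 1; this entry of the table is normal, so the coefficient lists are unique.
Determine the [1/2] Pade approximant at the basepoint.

The Pade approximant has numerator coefficients [-3509/2250, 60995368313/56705400000]; denominator coefficients [1, 88298989/15121440, 1084365931/113410800].

Taylor coefficients needed (expand at 0): a_0 = -3509/2250, a_1 = 2577421/253125, a_2 = -507416162/11390625, a_3 = 83429938141/512578125.
Write the denominator as Q(d) = 1 + q1*d + q2*d^2. Requiring Q*f - P = O(d^4) with deg P <= 1 kills the coefficients of d^2..d^3 in Q*f:
  d^2: a_2 + q1*a_1 + q2*a_0 = 0, i.e. -507416162/11390625 + (2577421/253125)*q1 + (-3509/2250)*q2 = 0.
  d^3: a_3 + q1*a_2 + q2*a_1 = 0, i.e. 83429938141/512578125 + (-507416162/11390625)*q1 + (2577421/253125)*q2 = 0.
Solving this linear system: q1 = 88298989/15121440, q2 = 1084365931/113410800.
The numerator is Q*f truncated at degree 1: P0 = a_0 = -3509/2250; P1 = a_1 + q1*a_0 = 60995368313/56705400000.


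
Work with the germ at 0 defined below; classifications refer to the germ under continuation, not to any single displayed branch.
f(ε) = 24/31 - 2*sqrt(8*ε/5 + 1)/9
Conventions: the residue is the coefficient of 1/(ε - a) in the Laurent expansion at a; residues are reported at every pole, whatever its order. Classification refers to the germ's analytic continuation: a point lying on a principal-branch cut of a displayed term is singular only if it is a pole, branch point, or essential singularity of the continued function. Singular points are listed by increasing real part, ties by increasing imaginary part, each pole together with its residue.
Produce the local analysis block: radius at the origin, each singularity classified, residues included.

Radius of convergence at 0: 5/8.
At -5/8: an algebraic (square-root) branch point.

Branch term (-2/9)*sqrt(1 - ε/(-5/8)): its argument vanishes at ε = -5/8, a square-root branch point, modulus 5/8.
The radius of convergence is the smallest modulus among the singular points: 5/8.


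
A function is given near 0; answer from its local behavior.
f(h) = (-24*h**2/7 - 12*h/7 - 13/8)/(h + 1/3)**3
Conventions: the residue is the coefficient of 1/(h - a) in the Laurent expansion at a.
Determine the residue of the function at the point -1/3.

The residue is -24/7.

At the order-3 pole -1/3 set g(h) = (h - (-1/3))^3*f(h) = -24*h**2/7 - 12*h/7 - 13/8.
Order-3 pole: residue = g''(a)/2; g''(-1/3) = -48/7, so the residue is -24/7.


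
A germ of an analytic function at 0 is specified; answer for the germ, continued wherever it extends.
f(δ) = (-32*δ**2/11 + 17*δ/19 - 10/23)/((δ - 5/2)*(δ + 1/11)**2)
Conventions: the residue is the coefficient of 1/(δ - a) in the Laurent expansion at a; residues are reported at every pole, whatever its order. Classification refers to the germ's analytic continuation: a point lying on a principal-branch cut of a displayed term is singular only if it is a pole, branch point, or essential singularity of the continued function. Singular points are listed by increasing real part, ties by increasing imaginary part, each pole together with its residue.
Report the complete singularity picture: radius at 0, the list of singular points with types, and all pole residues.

Radius of convergence at 0: 1/11.
At -1/11: a pole of order 2; residue -7325066/15617943.
At 5/2: a pole of order 1; residue -3464450/1419813.

Denominator factor (δ + 1/11)^2: pole of order 2 at -1/11, modulus 1/11.
Denominator factor (δ - 5/2): pole of order 1 at 5/2, modulus 5/2.
The radius of convergence is the smallest modulus among the singular points: 1/11.
At the order-2 pole -1/11 set g(δ) = (δ - (-1/11))^2*f(δ) = (-32*δ**2/11 + 17*δ/19 - 10/23)/(δ - 5/2).
Order-2 pole: residue = g'(a); g'(-1/11) = -7325066/15617943, so the residue is -7325066/15617943.
At the order-1 pole 5/2 set g(δ) = (δ - (5/2))*f(δ) = (-32*δ**2/11 + 17*δ/19 - 10/23)/(δ + 1/11)**2.
Simple pole: residue = g(a) at a = 5/2, which is -3464450/1419813.
List the singular points by increasing real part (a conjugate pair: the negative imaginary part first).


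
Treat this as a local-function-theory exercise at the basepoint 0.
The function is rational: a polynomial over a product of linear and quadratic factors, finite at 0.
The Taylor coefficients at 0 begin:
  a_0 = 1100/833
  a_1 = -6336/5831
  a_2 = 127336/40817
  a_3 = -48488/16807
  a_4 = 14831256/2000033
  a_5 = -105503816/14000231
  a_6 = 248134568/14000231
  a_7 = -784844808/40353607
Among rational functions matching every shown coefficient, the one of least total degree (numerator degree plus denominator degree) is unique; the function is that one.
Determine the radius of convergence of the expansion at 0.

No rational of total degree below 3 reproduces all 8 coefficients; solving the [1/2] Pade equations on them gives f(ν) = (2*ν/5 - 10/17)/((ν - 7/10)*(ν + 7/11)), whose expansion matches every shown term.
Denominator factor (ν + 7/11): pole of order 1 at -7/11, modulus 7/11.
Denominator factor (ν - 7/10): pole of order 1 at 7/10, modulus 7/10.
The radius of convergence is the smallest modulus among the singular points: 7/11.

The radius of convergence is 7/11.


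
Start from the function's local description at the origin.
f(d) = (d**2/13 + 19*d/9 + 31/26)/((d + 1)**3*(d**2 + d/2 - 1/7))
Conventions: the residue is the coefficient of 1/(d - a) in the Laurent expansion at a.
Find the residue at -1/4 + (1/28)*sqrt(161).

The residue is 171829/29250 - (256907/672750)*sqrt(161).

The factor d**2 + d/2 - 1/7 splits as (d - a)(d - a') with a = -1/4 + (1/28)*sqrt(161), a' = -1/4 - (1/28)*sqrt(161). At the order-1 pole a set g(d) = (d - a)*f(d) = [(d**2/13 + 19*d/9 + 31/26)/(d + 1)**3] / (d - a').
Simple pole: residue = g(a) at a = -1/4 + (1/28)*sqrt(161), which is 171829/29250 - (256907/672750)*sqrt(161).


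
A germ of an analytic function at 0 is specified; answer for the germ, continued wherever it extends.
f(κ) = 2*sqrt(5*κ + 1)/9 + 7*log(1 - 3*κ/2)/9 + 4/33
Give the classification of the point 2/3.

The term (7/9)*log(1 - κ/(2/3)) has argument 1 - 2/3/(2/3) = 0 at 2/3: a logarithmic (infinitely-sheeted) branch point; the remaining terms are analytic or single-valued there.

The point is a logarithmic branch point.


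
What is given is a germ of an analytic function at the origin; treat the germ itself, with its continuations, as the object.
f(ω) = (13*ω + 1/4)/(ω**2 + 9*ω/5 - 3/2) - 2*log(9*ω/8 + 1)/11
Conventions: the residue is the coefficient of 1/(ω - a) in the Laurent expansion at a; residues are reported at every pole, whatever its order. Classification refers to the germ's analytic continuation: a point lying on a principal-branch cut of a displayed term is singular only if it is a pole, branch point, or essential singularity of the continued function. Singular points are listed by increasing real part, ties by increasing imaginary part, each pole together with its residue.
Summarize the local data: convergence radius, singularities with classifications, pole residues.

Radius of convergence at 0: -9/10 + (1/10)*sqrt(231).
At -9/10 - (1/10)*sqrt(231): a pole of order 1; residue 13/2 + (229/924)*sqrt(231).
At -8/9: a logarithmic branch point.
At -9/10 + (1/10)*sqrt(231): a pole of order 1; residue 13/2 - (229/924)*sqrt(231).

Denominator factor (ω**2 + 9*ω/5 - 3/2): discriminant 231/25, real irrational roots -9/10 + (1/10)*sqrt(231) and -9/10 - (1/10)*sqrt(231); poles of order 1, moduli -9/10 + (1/10)*sqrt(231) and 9/10 + (1/10)*sqrt(231).
Branch term (-2/11)*log(1 - ω/(-8/9)): its argument vanishes at ω = -8/9, a logarithmic branch point, modulus 8/9.
The radius of convergence is the smallest modulus among the singular points: -9/10 + (1/10)*sqrt(231).
The branch term is analytic at -9/10 - (1/10)*sqrt(231) and contributes nothing to the residue; only the rational part matters.
The factor ω**2 + 9*ω/5 - 3/2 splits as (ω - a)(ω - a') with a = -9/10 - (1/10)*sqrt(231), a' = -9/10 + (1/10)*sqrt(231). At the order-1 pole a set g(ω) = (ω - a)*(rational part) = [13*ω + 1/4] / (ω - a').
Simple pole: residue = g(a) at a = -9/10 - (1/10)*sqrt(231), which is 13/2 + (229/924)*sqrt(231).
The branch term is analytic at -9/10 + (1/10)*sqrt(231) and contributes nothing to the residue; only the rational part matters.
The factor ω**2 + 9*ω/5 - 3/2 splits as (ω - a)(ω - a') with a = -9/10 + (1/10)*sqrt(231), a' = -9/10 - (1/10)*sqrt(231). At the order-1 pole a set g(ω) = (ω - a)*(rational part) = [13*ω + 1/4] / (ω - a').
Simple pole: residue = g(a) at a = -9/10 + (1/10)*sqrt(231), which is 13/2 - (229/924)*sqrt(231).
List the singular points by increasing real part (a conjugate pair: the negative imaginary part first).


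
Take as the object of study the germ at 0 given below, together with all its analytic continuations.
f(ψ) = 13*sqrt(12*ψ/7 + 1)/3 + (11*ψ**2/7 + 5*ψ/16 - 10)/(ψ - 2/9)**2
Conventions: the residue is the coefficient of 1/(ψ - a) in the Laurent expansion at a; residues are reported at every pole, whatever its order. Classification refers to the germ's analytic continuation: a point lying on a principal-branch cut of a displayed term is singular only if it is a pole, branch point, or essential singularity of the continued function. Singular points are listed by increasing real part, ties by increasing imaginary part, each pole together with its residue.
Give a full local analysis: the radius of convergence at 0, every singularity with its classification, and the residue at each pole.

Denominator factor (ψ - 2/9)^2: pole of order 2 at 2/9, modulus 2/9.
Branch term (13/3)*sqrt(1 - ψ/(-7/12)): its argument vanishes at ψ = -7/12, a square-root branch point, modulus 7/12.
The radius of convergence is the smallest modulus among the singular points: 2/9.
The branch term is analytic at 2/9 and contributes nothing to the residue; only the rational part matters.
At the order-2 pole 2/9 set g(ψ) = (ψ - (2/9))^2*(rational part) = 11*ψ**2/7 + 5*ψ/16 - 10.
Order-2 pole: residue = g'(a); g'(2/9) = 1019/1008, so the residue is 1019/1008.
List the singular points by increasing real part (a conjugate pair: the negative imaginary part first).

Radius of convergence at 0: 2/9.
At -7/12: an algebraic (square-root) branch point.
At 2/9: a pole of order 2; residue 1019/1008.


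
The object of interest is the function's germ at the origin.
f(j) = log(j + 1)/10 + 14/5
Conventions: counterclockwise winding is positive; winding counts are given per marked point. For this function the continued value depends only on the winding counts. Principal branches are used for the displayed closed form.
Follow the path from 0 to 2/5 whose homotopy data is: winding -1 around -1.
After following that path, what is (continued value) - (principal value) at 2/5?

Continued minus principal equals -(1/5)*pi*i.

The rational part is single-valued and drops out of the difference; each branch term changes only by its own monodromy.
(1/10)*log(1 - j/(-1)): each positive loop around -1 adds 2*pi*i to the log, so winding -1 contributes (1/10)*(-1)*2*pi*i = -(1/5)*pi*i.
Summing the contributions at j = 2/5 gives -(1/5)*pi*i.


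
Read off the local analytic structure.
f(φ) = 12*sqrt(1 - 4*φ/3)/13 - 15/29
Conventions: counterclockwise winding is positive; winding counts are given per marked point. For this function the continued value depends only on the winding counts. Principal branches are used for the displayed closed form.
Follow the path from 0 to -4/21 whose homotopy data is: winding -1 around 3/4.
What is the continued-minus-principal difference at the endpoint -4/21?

The rational part is single-valued and drops out of the difference; each branch term changes only by its own monodromy.
(12/13)*sqrt(1 - φ/(3/4)): winding -1 is odd, the square root flips sign, contributing -2*(12/13)*sqrt(1 - (-4/21)/(3/4)) = -2*(12/13)*sqrt(79/63) = -(8/91)*sqrt(553).
Summing the contributions at φ = -4/21 gives -(8/91)*sqrt(553).

Continued minus principal equals -(8/91)*sqrt(553).


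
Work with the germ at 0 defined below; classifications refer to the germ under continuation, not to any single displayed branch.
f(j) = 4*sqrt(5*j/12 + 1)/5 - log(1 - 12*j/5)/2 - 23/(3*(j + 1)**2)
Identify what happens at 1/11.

The point is a regular point.

Denominator factors: j + 1 = 12/11 at j = 1/11 — none vanishes.
Branch term log(1 - j/(5/12)): argument at 1/11 is 43/55, nonzero, so 1/11 is not its branch point (a point on a principal cut is still regular for the continued germ).
Branch term sqrt(1 - j/(-12/5)): argument at 1/11 is 137/132, nonzero, so 1/11 is not its branch point (a point on a principal cut is still regular for the continued germ).
So the germ continues analytically to 1/11.


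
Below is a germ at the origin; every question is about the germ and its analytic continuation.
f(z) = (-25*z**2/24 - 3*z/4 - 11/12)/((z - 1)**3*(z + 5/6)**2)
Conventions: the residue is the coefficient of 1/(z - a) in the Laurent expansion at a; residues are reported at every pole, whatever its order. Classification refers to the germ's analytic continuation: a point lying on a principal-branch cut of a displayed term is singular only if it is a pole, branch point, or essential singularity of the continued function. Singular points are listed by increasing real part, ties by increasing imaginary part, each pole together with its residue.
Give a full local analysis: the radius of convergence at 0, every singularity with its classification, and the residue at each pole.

Radius of convergence at 0: 5/6.
At -5/6: a pole of order 2; residue 3207/29282.
At 1: a pole of order 3; residue -3207/29282.

Denominator factor (z + 5/6)^2: pole of order 2 at -5/6, modulus 5/6.
Denominator factor (z - 1)^3: pole of order 3 at 1, modulus 1.
The radius of convergence is the smallest modulus among the singular points: 5/6.
At the order-2 pole -5/6 set g(z) = (z - (-5/6))^2*f(z) = (-25*z**2/24 - 3*z/4 - 11/12)/(z - 1)**3.
Order-2 pole: residue = g'(a); g'(-5/6) = 3207/29282, so the residue is 3207/29282.
At the order-3 pole 1 set g(z) = (z - (1))^3*f(z) = (-25*z**2/24 - 3*z/4 - 11/12)/(z + 5/6)**2.
Order-3 pole: residue = g''(a)/2; g''(1) = -3207/14641, so the residue is -3207/29282.
List the singular points by increasing real part (a conjugate pair: the negative imaginary part first).


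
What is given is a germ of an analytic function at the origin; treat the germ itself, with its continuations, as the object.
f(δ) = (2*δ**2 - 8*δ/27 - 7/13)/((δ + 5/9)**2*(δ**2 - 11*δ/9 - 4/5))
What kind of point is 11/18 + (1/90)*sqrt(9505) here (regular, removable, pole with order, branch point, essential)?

The point is a pole of order 1.

The denominator factor δ**2 - 11*δ/9 - 4/5 vanishes at 11/18 + (1/90)*sqrt(9505) and appears to the power 1; the numerator there equals 37502/15795 + (29/1215)*sqrt(9505), nonzero, and no other factor vanishes.
Hence a pole whose order is the multiplicity, 1.


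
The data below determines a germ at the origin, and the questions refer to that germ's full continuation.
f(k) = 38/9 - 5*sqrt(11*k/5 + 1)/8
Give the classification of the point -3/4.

The point is a regular point.

There is no denominator, hence no pole anywhere.
Branch term sqrt(1 - k/(-5/11)): argument at -3/4 is -13/20, nonzero, so -3/4 is not its branch point (a point on a principal cut is still regular for the continued germ).
So the germ continues analytically to -3/4.


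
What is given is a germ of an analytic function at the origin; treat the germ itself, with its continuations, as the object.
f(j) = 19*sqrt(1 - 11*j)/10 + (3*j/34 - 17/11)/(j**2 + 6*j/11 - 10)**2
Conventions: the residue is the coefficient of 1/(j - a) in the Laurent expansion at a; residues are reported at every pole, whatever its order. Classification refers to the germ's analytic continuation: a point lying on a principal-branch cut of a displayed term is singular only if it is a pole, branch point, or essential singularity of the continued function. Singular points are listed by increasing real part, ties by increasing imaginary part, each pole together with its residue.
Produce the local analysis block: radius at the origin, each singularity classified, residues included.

Radius of convergence at 0: 1/11.
At -3/11 - (1/11)*sqrt(1219): a pole of order 2; residue -(71027/202090696)*sqrt(1219).
At 1/11: an algebraic (square-root) branch point.
At -3/11 + (1/11)*sqrt(1219): a pole of order 2; residue (71027/202090696)*sqrt(1219).

Denominator factor (j**2 + 6*j/11 - 10)^2: discriminant 4876/121, real irrational roots -3/11 + (1/11)*sqrt(1219) and -3/11 - (1/11)*sqrt(1219); poles of order 2, moduli -3/11 + (1/11)*sqrt(1219) and 3/11 + (1/11)*sqrt(1219).
Branch term (19/10)*sqrt(1 - j/(1/11)): its argument vanishes at j = 1/11, a square-root branch point, modulus 1/11.
The radius of convergence is the smallest modulus among the singular points: 1/11.
The branch term is analytic at -3/11 - (1/11)*sqrt(1219) and contributes nothing to the residue; only the rational part matters.
The factor j**2 + 6*j/11 - 10 splits as (j - a)(j - a') with a = -3/11 - (1/11)*sqrt(1219), a' = -3/11 + (1/11)*sqrt(1219). At the order-2 pole a set g(j) = (j - a)^2*(rational part) = [3*j/34 - 17/11] / (j - a')^2.
Order-2 pole: residue = g'(a); g'(-3/11 - (1/11)*sqrt(1219)) = -(71027/202090696)*sqrt(1219), so the residue is -(71027/202090696)*sqrt(1219).
The branch term is analytic at -3/11 + (1/11)*sqrt(1219) and contributes nothing to the residue; only the rational part matters.
The factor j**2 + 6*j/11 - 10 splits as (j - a)(j - a') with a = -3/11 + (1/11)*sqrt(1219), a' = -3/11 - (1/11)*sqrt(1219). At the order-2 pole a set g(j) = (j - a)^2*(rational part) = [3*j/34 - 17/11] / (j - a')^2.
Order-2 pole: residue = g'(a); g'(-3/11 + (1/11)*sqrt(1219)) = (71027/202090696)*sqrt(1219), so the residue is (71027/202090696)*sqrt(1219).
List the singular points by increasing real part (a conjugate pair: the negative imaginary part first).


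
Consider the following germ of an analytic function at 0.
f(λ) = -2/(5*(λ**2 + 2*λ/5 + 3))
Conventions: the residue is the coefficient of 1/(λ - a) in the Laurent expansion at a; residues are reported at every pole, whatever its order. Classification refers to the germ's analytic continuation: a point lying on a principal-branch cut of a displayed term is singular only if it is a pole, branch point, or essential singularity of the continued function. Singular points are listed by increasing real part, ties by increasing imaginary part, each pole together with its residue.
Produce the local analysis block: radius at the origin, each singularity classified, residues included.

Denominator factor (λ**2 + 2*λ/5 + 3): discriminant -296/25, complex-conjugate roots (-1/5) + ((1/5)*sqrt(74))*i and (-1/5) - ((1/5)*sqrt(74))*i; poles of order 1, moduli sqrt(3) and sqrt(3).
The radius of convergence is the smallest modulus among the singular points: sqrt(3).
The factor λ**2 + 2*λ/5 + 3 splits as (λ - a)(λ - a') with a = (-1/5) - ((1/5)*sqrt(74))*i, a' = (-1/5) + ((1/5)*sqrt(74))*i. At the order-1 pole a set g(λ) = (λ - a)*f(λ) = [-2/5] / (λ - a').
Simple pole: residue = g(a) at a = (-1/5) - ((1/5)*sqrt(74))*i, which is -((1/74)*sqrt(74))*i.
The factor λ**2 + 2*λ/5 + 3 splits as (λ - a)(λ - a') with a = (-1/5) + ((1/5)*sqrt(74))*i, a' = (-1/5) - ((1/5)*sqrt(74))*i. At the order-1 pole a set g(λ) = (λ - a)*f(λ) = [-2/5] / (λ - a').
Simple pole: residue = g(a) at a = (-1/5) + ((1/5)*sqrt(74))*i, which is ((1/74)*sqrt(74))*i.
List the singular points by increasing real part (a conjugate pair: the negative imaginary part first).

Radius of convergence at 0: sqrt(3).
At (-1/5) - ((1/5)*sqrt(74))*i: a pole of order 1; residue -((1/74)*sqrt(74))*i.
At (-1/5) + ((1/5)*sqrt(74))*i: a pole of order 1; residue ((1/74)*sqrt(74))*i.


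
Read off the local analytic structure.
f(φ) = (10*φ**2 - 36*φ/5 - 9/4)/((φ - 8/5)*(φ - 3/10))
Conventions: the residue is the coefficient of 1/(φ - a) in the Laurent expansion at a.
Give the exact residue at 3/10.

At the order-1 pole 3/10 set g(φ) = (φ - (3/10))*f(φ) = (10*φ**2 - 36*φ/5 - 9/4)/(φ - 8/5).
Simple pole: residue = g(a) at a = 3/10, which is 27/10.

The residue is 27/10.


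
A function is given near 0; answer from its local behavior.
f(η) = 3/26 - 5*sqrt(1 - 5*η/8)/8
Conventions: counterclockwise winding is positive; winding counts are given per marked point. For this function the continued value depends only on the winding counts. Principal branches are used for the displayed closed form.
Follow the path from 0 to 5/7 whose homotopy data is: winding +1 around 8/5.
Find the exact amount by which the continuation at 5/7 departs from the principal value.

Continued minus principal equals (5/112)*sqrt(434).

The rational part is single-valued and drops out of the difference; each branch term changes only by its own monodromy.
(-5/8)*sqrt(1 - η/(8/5)): winding +1 is odd, the square root flips sign, contributing -2*(-5/8)*sqrt(1 - (5/7)/(8/5)) = -2*(-5/8)*sqrt(31/56) = (5/112)*sqrt(434).
Summing the contributions at η = 5/7 gives (5/112)*sqrt(434).


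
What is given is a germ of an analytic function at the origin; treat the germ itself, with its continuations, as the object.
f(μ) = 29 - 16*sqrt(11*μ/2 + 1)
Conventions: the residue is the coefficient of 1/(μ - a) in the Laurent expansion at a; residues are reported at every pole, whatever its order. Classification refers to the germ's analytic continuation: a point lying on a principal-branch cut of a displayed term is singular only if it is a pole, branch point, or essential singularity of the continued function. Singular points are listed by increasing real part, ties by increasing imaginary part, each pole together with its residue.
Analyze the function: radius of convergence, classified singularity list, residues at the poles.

Branch term (-16)*sqrt(1 - μ/(-2/11)): its argument vanishes at μ = -2/11, a square-root branch point, modulus 2/11.
The radius of convergence is the smallest modulus among the singular points: 2/11.

Radius of convergence at 0: 2/11.
At -2/11: an algebraic (square-root) branch point.


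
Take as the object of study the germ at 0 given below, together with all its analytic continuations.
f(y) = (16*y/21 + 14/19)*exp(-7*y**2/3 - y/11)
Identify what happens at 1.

The point is a regular point.

There is no denominator, hence no pole anywhere.
The factor exp(-7*y**2/3 - y/11) is entire.
So the germ continues analytically to 1.


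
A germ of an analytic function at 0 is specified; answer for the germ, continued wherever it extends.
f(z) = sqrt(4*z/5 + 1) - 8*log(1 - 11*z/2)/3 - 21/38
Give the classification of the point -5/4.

The point is an algebraic (square-root) branch point.

The term (1)*sqrt(1 - z/(-5/4)) has argument 1 - -5/4/(-5/4) = 0 at -5/4: a square-root (algebraic, two-sheeted) branch point; the remaining terms are analytic or single-valued there.


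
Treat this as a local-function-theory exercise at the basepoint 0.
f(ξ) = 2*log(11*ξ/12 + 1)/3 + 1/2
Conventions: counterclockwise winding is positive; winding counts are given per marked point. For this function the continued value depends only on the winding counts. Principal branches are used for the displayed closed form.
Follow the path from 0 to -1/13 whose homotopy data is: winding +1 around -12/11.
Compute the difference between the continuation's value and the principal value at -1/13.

The rational part is single-valued and drops out of the difference; each branch term changes only by its own monodromy.
(2/3)*log(1 - ξ/(-12/11)): each positive loop around -12/11 adds 2*pi*i to the log, so winding +1 contributes (2/3)*(1)*2*pi*i = (4/3)*pi*i.
Summing the contributions at ξ = -1/13 gives (4/3)*pi*i.

Continued minus principal equals (4/3)*pi*i.


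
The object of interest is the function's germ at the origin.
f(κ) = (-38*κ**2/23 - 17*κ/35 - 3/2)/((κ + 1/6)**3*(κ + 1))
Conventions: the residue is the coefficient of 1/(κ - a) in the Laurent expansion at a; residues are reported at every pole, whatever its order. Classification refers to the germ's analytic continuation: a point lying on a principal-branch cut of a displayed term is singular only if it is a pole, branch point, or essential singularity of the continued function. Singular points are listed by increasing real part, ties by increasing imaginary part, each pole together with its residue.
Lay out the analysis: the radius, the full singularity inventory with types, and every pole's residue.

Denominator factor (κ + 1/6)^3: pole of order 3 at -1/6, modulus 1/6.
Denominator factor (κ + 1): pole of order 1 at -1, modulus 1.
The radius of convergence is the smallest modulus among the singular points: 1/6.
At the order-1 pole -1 set g(κ) = (κ - (-1))*f(κ) = (-38*κ**2/23 - 17*κ/35 - 3/2)/(κ + 1/6)**3.
Simple pole: residue = g(a) at a = -1, which is 463644/100625.
At the order-3 pole -1/6 set g(κ) = (κ - (-1/6))^3*f(κ) = (-38*κ**2/23 - 17*κ/35 - 3/2)/(κ + 1).
Order-3 pole: residue = g''(a)/2; g''(-1/6) = -927288/100625, so the residue is -463644/100625.
List the singular points by increasing real part (a conjugate pair: the negative imaginary part first).

Radius of convergence at 0: 1/6.
At -1: a pole of order 1; residue 463644/100625.
At -1/6: a pole of order 3; residue -463644/100625.


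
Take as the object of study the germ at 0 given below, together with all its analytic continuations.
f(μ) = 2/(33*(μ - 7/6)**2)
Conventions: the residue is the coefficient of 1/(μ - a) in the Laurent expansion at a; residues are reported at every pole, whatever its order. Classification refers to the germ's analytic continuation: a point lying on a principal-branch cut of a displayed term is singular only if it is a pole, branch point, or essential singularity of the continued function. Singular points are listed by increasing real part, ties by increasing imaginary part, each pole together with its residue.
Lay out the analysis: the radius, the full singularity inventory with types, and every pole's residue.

Denominator factor (μ - 7/6)^2: pole of order 2 at 7/6, modulus 7/6.
The radius of convergence is the smallest modulus among the singular points: 7/6.
At the order-2 pole 7/6 set g(μ) = (μ - (7/6))^2*f(μ) = 2/33.
Order-2 pole: residue = g'(a); g'(7/6) = 0, so the residue is 0.

Radius of convergence at 0: 7/6.
At 7/6: a pole of order 2; residue 0.


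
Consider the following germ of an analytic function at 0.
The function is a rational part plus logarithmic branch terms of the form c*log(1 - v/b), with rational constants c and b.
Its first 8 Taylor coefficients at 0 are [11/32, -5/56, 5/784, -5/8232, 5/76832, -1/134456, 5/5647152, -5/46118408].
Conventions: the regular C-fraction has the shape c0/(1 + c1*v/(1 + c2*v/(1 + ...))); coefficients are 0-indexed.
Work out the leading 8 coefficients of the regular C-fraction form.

The regular C-fraction coefficients are [11/32, 20/77, -29/154, -11/1218, 7/87, 29/1715, 187/3430, 9/374].

Taylor coefficients (read off): a_0 = 11/32, a_1 = -5/56, a_2 = 5/784, a_3 = -5/8232, a_4 = 5/76832, a_5 = -1/134456, a_6 = 5/5647152, a_7 = -5/46118408.
c0 = a_0 = 11/32. Peel one level at a time: if S = 1 + c*v/S' with S'(0) = 1, then c is the v-coefficient of S and S' = c*v/(S - 1).
S_1 = c0/f = 1 + (20/77)*v + (290/5929)*v^2 + ...; c1 = 20/77.
S_2 = c1*v/(S_1 - 1) = 1 + (-29/154)*v + (-1/588)*v^2 + ...; c2 = -29/154.
S_3 = c2*v/(S_2 - 1) = 1 + (-11/1218)*v + (11/15138)*v^2 + ...; c3 = -11/1218.
S_4 = c3*v/(S_3 - 1) = 1 + (7/87)*v + (-1/735)*v^2 + ...; c4 = 7/87.
S_5 = c4*v/(S_4 - 1) = 1 + (29/1715)*v + (-5423/5882450)*v^2 + ...; c5 = 29/1715.
S_6 = c5*v/(S_5 - 1) = 1 + (187/3430)*v + (-9/6860)*v^2 + ...; c6 = 187/3430.
S_7 = c6*v/(S_6 - 1) = 1 + (9/374)*v + ...; c7 = 9/374.


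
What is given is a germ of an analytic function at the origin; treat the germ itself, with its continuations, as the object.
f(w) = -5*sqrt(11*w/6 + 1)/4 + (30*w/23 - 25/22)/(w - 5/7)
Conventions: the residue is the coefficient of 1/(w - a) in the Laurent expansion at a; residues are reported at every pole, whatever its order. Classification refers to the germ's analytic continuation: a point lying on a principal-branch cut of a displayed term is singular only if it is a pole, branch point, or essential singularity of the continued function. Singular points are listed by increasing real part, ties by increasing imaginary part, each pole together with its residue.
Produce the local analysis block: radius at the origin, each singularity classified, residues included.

Radius of convergence at 0: 6/11.
At -6/11: an algebraic (square-root) branch point.
At 5/7: a pole of order 1; residue -725/3542.

Denominator factor (w - 5/7): pole of order 1 at 5/7, modulus 5/7.
Branch term (-5/4)*sqrt(1 - w/(-6/11)): its argument vanishes at w = -6/11, a square-root branch point, modulus 6/11.
The radius of convergence is the smallest modulus among the singular points: 6/11.
The branch term is analytic at 5/7 and contributes nothing to the residue; only the rational part matters.
At the order-1 pole 5/7 set g(w) = (w - (5/7))*(rational part) = 30*w/23 - 25/22.
Simple pole: residue = g(a) at a = 5/7, which is -725/3542.
List the singular points by increasing real part (a conjugate pair: the negative imaginary part first).


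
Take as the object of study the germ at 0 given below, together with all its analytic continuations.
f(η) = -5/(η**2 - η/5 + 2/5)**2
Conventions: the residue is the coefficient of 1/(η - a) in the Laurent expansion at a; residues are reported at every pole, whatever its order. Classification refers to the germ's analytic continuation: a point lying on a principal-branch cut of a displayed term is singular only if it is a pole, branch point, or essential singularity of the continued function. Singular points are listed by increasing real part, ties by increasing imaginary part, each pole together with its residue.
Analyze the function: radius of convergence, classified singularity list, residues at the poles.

Radius of convergence at 0: (1/5)*sqrt(10).
At (1/10) - ((1/10)*sqrt(39))*i: a pole of order 2; residue -((1250/1521)*sqrt(39))*i.
At (1/10) + ((1/10)*sqrt(39))*i: a pole of order 2; residue ((1250/1521)*sqrt(39))*i.

Denominator factor (η**2 - η/5 + 2/5)^2: discriminant -39/25, complex-conjugate roots (1/10) + ((1/10)*sqrt(39))*i and (1/10) - ((1/10)*sqrt(39))*i; poles of order 2, moduli (1/5)*sqrt(10) and (1/5)*sqrt(10).
The radius of convergence is the smallest modulus among the singular points: (1/5)*sqrt(10).
The factor η**2 - η/5 + 2/5 splits as (η - a)(η - a') with a = (1/10) - ((1/10)*sqrt(39))*i, a' = (1/10) + ((1/10)*sqrt(39))*i. At the order-2 pole a set g(η) = (η - a)^2*f(η) = [-5] / (η - a')^2.
Order-2 pole: residue = g'(a); g'((1/10) - ((1/10)*sqrt(39))*i) = -((1250/1521)*sqrt(39))*i, so the residue is -((1250/1521)*sqrt(39))*i.
The factor η**2 - η/5 + 2/5 splits as (η - a)(η - a') with a = (1/10) + ((1/10)*sqrt(39))*i, a' = (1/10) - ((1/10)*sqrt(39))*i. At the order-2 pole a set g(η) = (η - a)^2*f(η) = [-5] / (η - a')^2.
Order-2 pole: residue = g'(a); g'((1/10) + ((1/10)*sqrt(39))*i) = ((1250/1521)*sqrt(39))*i, so the residue is ((1250/1521)*sqrt(39))*i.
List the singular points by increasing real part (a conjugate pair: the negative imaginary part first).


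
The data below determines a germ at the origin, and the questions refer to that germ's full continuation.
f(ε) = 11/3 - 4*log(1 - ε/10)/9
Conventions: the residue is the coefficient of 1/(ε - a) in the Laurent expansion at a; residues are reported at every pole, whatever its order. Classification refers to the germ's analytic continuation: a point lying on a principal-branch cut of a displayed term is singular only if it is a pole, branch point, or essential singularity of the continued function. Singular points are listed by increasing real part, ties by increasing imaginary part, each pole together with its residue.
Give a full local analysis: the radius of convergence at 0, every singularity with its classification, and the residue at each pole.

Radius of convergence at 0: 10.
At 10: a logarithmic branch point.

Branch term (-4/9)*log(1 - ε/(10)): its argument vanishes at ε = 10, a logarithmic branch point, modulus 10.
The radius of convergence is the smallest modulus among the singular points: 10.


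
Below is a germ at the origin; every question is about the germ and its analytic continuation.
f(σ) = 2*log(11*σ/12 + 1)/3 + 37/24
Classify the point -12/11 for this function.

The point is a logarithmic branch point.

The term (2/3)*log(1 - σ/(-12/11)) has argument 1 - -12/11/(-12/11) = 0 at -12/11: a logarithmic (infinitely-sheeted) branch point; the remaining terms are analytic or single-valued there.


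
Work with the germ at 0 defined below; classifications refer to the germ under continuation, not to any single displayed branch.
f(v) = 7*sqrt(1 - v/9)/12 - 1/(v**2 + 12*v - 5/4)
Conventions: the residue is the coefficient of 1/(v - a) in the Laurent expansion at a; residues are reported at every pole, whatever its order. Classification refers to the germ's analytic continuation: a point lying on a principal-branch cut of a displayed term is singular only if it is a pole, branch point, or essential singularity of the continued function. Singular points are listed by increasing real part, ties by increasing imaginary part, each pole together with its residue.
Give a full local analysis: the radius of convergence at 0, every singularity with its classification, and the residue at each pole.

Denominator factor (v**2 + 12*v - 5/4): discriminant 149, real irrational roots -6 + (1/2)*sqrt(149) and -6 - (1/2)*sqrt(149); poles of order 1, moduli -6 + (1/2)*sqrt(149) and 6 + (1/2)*sqrt(149).
Branch term (7/12)*sqrt(1 - v/(9)): its argument vanishes at v = 9, a square-root branch point, modulus 9.
The radius of convergence is the smallest modulus among the singular points: -6 + (1/2)*sqrt(149).
The branch term is analytic at -6 - (1/2)*sqrt(149) and contributes nothing to the residue; only the rational part matters.
The factor v**2 + 12*v - 5/4 splits as (v - a)(v - a') with a = -6 - (1/2)*sqrt(149), a' = -6 + (1/2)*sqrt(149). At the order-1 pole a set g(v) = (v - a)*(rational part) = [-1] / (v - a').
Simple pole: residue = g(a) at a = -6 - (1/2)*sqrt(149), which is (1/149)*sqrt(149).
The branch term is analytic at -6 + (1/2)*sqrt(149) and contributes nothing to the residue; only the rational part matters.
The factor v**2 + 12*v - 5/4 splits as (v - a)(v - a') with a = -6 + (1/2)*sqrt(149), a' = -6 - (1/2)*sqrt(149). At the order-1 pole a set g(v) = (v - a)*(rational part) = [-1] / (v - a').
Simple pole: residue = g(a) at a = -6 + (1/2)*sqrt(149), which is -(1/149)*sqrt(149).
List the singular points by increasing real part (a conjugate pair: the negative imaginary part first).

Radius of convergence at 0: -6 + (1/2)*sqrt(149).
At -6 - (1/2)*sqrt(149): a pole of order 1; residue (1/149)*sqrt(149).
At -6 + (1/2)*sqrt(149): a pole of order 1; residue -(1/149)*sqrt(149).
At 9: an algebraic (square-root) branch point.


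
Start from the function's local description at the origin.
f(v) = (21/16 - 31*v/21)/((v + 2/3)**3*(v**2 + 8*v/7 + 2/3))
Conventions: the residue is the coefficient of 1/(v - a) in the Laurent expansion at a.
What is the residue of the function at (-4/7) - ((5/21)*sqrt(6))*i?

The residue is (1634031/170368) - ((353871/851840)*sqrt(6))*i.

The factor v**2 + 8*v/7 + 2/3 splits as (v - a)(v - a') with a = (-4/7) - ((5/21)*sqrt(6))*i, a' = (-4/7) + ((5/21)*sqrt(6))*i. At the order-1 pole a set g(v) = (v - a)*f(v) = [(21/16 - 31*v/21)/(v + 2/3)**3] / (v - a').
Simple pole: residue = g(a) at a = (-4/7) - ((5/21)*sqrt(6))*i, which is (1634031/170368) - ((353871/851840)*sqrt(6))*i.


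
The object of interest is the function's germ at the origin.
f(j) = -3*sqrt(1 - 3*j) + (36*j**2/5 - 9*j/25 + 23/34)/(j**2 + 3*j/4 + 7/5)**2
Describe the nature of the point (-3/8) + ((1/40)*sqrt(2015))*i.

The point is a pole of order 2.

The denominator factor j**2 + 3*j/4 + 7/5 vanishes at (-3/8) + ((1/40)*sqrt(2015))*i and appears to the power 2; the numerator there equals (-6157/850) - ((18/125)*sqrt(2015))*i, nonzero, and no other factor vanishes.
The branch terms are analytic at this point.
Hence a pole whose order is the multiplicity, 2.


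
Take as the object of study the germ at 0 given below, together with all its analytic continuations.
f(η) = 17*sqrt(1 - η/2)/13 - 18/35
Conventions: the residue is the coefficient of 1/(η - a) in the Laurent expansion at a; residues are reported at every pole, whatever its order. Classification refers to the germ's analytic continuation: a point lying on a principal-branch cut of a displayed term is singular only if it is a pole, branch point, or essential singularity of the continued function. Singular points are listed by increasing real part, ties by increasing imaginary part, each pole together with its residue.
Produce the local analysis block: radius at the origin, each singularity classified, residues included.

Branch term (17/13)*sqrt(1 - η/(2)): its argument vanishes at η = 2, a square-root branch point, modulus 2.
The radius of convergence is the smallest modulus among the singular points: 2.

Radius of convergence at 0: 2.
At 2: an algebraic (square-root) branch point.
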